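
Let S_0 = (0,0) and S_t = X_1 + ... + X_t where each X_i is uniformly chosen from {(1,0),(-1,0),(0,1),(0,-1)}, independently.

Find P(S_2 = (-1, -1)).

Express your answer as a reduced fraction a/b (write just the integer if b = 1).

Let h be the number of horizontal steps (so 2-h are vertical). To end at (-1,-1) need (h-1)/2 right-steps and ((2-h)-1)/2 up-steps.
Sum over h with 1 ≤ h ≤ 1, h ≡ 1 (mod 2), 2-h ≡ 1 (mod 2):
h=1: C(2,1)·C(1,0)·C(1,0) = 2·1·1 = 2
Total favorable: 2
Total paths: 4^2 = 16
P = 2/16 = 1/8

Answer: 1/8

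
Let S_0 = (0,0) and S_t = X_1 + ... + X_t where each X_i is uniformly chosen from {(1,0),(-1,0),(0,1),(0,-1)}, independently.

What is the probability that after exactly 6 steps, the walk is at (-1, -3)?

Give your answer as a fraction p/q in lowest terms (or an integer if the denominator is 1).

Answer: 45/2048

Derivation:
Let h be the number of horizontal steps (so 6-h are vertical). To end at (-1,-3) need (h-1)/2 right-steps and ((6-h)-3)/2 up-steps.
Sum over h with 1 ≤ h ≤ 3, h ≡ 1 (mod 2), 6-h ≡ 1 (mod 2):
h=1: C(6,1)·C(1,0)·C(5,1) = 6·1·5 = 30
h=3: C(6,3)·C(3,1)·C(3,0) = 20·3·1 = 60
Total favorable: 90
Total paths: 4^6 = 4096
P = 90/4096 = 45/2048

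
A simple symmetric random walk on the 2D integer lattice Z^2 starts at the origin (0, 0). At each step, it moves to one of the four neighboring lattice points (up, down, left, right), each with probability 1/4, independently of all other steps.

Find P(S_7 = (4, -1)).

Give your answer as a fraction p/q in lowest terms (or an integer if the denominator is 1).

Answer: 147/16384

Derivation:
Let h be the number of horizontal steps (so 7-h are vertical). To end at (4,-1) need (h+4)/2 right-steps and ((7-h)-1)/2 up-steps.
Sum over h with 4 ≤ h ≤ 6, h ≡ 0 (mod 2), 7-h ≡ 1 (mod 2):
h=4: C(7,4)·C(4,4)·C(3,1) = 35·1·3 = 105
h=6: C(7,6)·C(6,5)·C(1,0) = 7·6·1 = 42
Total favorable: 147
Total paths: 4^7 = 16384
P = 147/16384 = 147/16384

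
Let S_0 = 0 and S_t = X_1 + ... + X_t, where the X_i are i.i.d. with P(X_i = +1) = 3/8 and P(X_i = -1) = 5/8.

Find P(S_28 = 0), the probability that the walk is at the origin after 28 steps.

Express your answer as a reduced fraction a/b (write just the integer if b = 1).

To be at 0 after 28 steps: need exactly 14 steps of +1 and 14 of -1.
Number of such sequences: C(28,14) = 40116600
Each has probability (3/8)^14 · (5/8)^14 = 29192926025390625/19342813113834066795298816
P = 40116600 · 29192926025390625/19342813113834066795298816 = 146390117023773193359375/2417851639229258349412352

Answer: 146390117023773193359375/2417851639229258349412352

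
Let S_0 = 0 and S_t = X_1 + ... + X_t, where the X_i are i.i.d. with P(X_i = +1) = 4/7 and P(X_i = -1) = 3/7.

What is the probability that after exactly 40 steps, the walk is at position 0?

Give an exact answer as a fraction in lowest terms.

Answer: 75495786755410551680752429301760/909543680129861140820205019889143

Derivation:
To be at 0 after 40 steps: need exactly 20 steps of +1 and 20 of -1.
Number of such sequences: C(40,20) = 137846528820
Each has probability (4/7)^20 · (3/7)^20 = 3833759992447475122176/6366805760909027985741435139224001
P = 137846528820 · 3833759992447475122176/6366805760909027985741435139224001 = 75495786755410551680752429301760/909543680129861140820205019889143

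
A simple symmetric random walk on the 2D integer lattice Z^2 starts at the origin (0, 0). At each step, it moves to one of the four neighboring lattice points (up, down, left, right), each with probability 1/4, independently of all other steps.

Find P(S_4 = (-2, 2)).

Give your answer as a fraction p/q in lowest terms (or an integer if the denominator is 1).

Answer: 3/128

Derivation:
Let h be the number of horizontal steps (so 4-h are vertical). To end at (-2,2) need (h-2)/2 right-steps and ((4-h)+2)/2 up-steps.
Sum over h with 2 ≤ h ≤ 2, h ≡ 0 (mod 2), 4-h ≡ 0 (mod 2):
h=2: C(4,2)·C(2,0)·C(2,2) = 6·1·1 = 6
Total favorable: 6
Total paths: 4^4 = 256
P = 6/256 = 3/128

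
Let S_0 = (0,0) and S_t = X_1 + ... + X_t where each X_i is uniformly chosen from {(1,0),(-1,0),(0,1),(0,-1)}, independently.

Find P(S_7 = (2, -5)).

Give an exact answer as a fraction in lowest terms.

Let h be the number of horizontal steps (so 7-h are vertical). To end at (2,-5) need (h+2)/2 right-steps and ((7-h)-5)/2 up-steps.
Sum over h with 2 ≤ h ≤ 2, h ≡ 0 (mod 2), 7-h ≡ 1 (mod 2):
h=2: C(7,2)·C(2,2)·C(5,0) = 21·1·1 = 21
Total favorable: 21
Total paths: 4^7 = 16384
P = 21/16384 = 21/16384

Answer: 21/16384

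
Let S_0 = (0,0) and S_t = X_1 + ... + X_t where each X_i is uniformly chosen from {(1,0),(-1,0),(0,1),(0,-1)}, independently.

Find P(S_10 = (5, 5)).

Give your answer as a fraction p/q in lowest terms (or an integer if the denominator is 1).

Let h be the number of horizontal steps (so 10-h are vertical). To end at (5,5) need (h+5)/2 right-steps and ((10-h)+5)/2 up-steps.
Sum over h with 5 ≤ h ≤ 5, h ≡ 1 (mod 2), 10-h ≡ 1 (mod 2):
h=5: C(10,5)·C(5,5)·C(5,5) = 252·1·1 = 252
Total favorable: 252
Total paths: 4^10 = 1048576
P = 252/1048576 = 63/262144

Answer: 63/262144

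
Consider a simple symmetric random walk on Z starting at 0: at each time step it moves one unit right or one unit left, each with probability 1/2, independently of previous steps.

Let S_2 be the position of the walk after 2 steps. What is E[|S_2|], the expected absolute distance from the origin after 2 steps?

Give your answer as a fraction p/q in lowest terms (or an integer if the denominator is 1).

S_2 takes values m ≡ 0 (mod 2) with |m| ≤ 2; P(S_2=m) = C(2,(2+m)/2)/2^2.
Total paths: 2^2 = 4
Distribution: P(S=-2)=1/4, P(S=0)=2/4, P(S=2)=1/4
E[|S_2|] = Σ_m |m|·P(S_2=m) = 4/4 = 1

Answer: 1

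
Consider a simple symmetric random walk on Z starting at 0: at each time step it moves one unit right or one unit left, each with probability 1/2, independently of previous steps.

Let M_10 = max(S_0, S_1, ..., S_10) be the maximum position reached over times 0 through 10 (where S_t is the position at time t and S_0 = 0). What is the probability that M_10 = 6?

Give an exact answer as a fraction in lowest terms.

Let M_10 = max(S_0,...,S_10). Use the reflection principle: for j ≥ 1, #{paths with M_10 ≥ j} = #{S_10 ≥ j} + #{S_10 ≥ j+1}.
By reflection, #{M_10 ≥ 6} = #{S_10 ≥ 6} + #{S_10 ≥ 7} = 56 + 11 = 67.
#{M_10 ≥ 7} = #{S_10 ≥ 7} + #{S_10 ≥ 8} = 11 + 11 = 22.
#{M_10 = 6} = 67 - 22 = 45.
P(M_10 = 6) = 45/1024 = 45/1024

Answer: 45/1024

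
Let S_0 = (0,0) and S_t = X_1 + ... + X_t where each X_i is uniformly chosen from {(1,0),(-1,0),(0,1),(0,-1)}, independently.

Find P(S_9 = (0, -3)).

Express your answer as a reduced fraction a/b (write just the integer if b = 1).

Let h be the number of horizontal steps (so 9-h are vertical). To end at (0,-3) need (h+0)/2 right-steps and ((9-h)-3)/2 up-steps.
Sum over h with 0 ≤ h ≤ 6, h ≡ 0 (mod 2), 9-h ≡ 1 (mod 2):
h=0: C(9,0)·C(0,0)·C(9,3) = 1·1·84 = 84
h=2: C(9,2)·C(2,1)·C(7,2) = 36·2·21 = 1512
h=4: C(9,4)·C(4,2)·C(5,1) = 126·6·5 = 3780
h=6: C(9,6)·C(6,3)·C(3,0) = 84·20·1 = 1680
Total favorable: 7056
Total paths: 4^9 = 262144
P = 7056/262144 = 441/16384

Answer: 441/16384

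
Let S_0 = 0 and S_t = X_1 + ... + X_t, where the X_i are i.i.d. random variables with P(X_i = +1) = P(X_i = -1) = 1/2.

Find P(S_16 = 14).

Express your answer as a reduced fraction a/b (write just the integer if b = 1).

To reach position 14 after 16 steps: need 15 steps of +1 and 1 of -1.
Favorable paths: C(16,15) = 16
Total paths: 2^16 = 65536
P = 16/65536 = 1/4096

Answer: 1/4096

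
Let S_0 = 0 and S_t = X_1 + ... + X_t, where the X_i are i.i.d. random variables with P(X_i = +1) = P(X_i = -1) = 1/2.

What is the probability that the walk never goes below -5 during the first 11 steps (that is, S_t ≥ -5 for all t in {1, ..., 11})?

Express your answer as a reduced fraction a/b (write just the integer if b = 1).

Answer: 957/1024

Derivation:
Let f(t,s) = #length-t paths at position s with S_1..S_t all ≥ -5.
f(t,s) = f(t-1,s-1) + f(t-1,s+1) for s ≥ -5; f(t,s) = 0 for s < -5.
t=0: f(0,0)=1
t=1: f(1,-1)=1 f(1,1)=1
t=2: f(2,-2)=1 f(2,0)=2 f(2,2)=1
t=3: f(3,-3)=1 f(3,-1)=3 f(3,1)=3 f(3,3)=1
t=4: f(4,-4)=1 f(4,-2)=4 f(4,0)=6 f(4,2)=4 f(4,4)=1
t=5: f(5,-5)=1 f(5,-3)=5 f(5,-1)=10 f(5,1)=10 f(5,3)=5 f(5,5)=1
t=6: f(6,-4)=6 f(6,-2)=15 f(6,0)=20 f(6,2)=15 f(6,4)=6 f(6,6)=1
t=7: f(7,-5)=6 f(7,-3)=21 f(7,-1)=35 f(7,1)=35 f(7,3)=21 f(7,5)=7 f(7,7)=1
t=8: f(8,-4)=27 f(8,-2)=56 f(8,0)=70 f(8,2)=56 f(8,4)=28 f(8,6)=8 f(8,8)=1
t=9: f(9,-5)=27 f(9,-3)=83 f(9,-1)=126 f(9,1)=126 f(9,3)=84 f(9,5)=36 f(9,7)=9 f(9,9)=1
t=10: f(10,-4)=110 f(10,-2)=209 f(10,0)=252 f(10,2)=210 f(10,4)=120 f(10,6)=45 f(10,8)=10 f(10,10)=1
t=11: f(11,-5)=110 f(11,-3)=319 f(11,-1)=461 f(11,1)=462 f(11,3)=330 f(11,5)=165 f(11,7)=55 f(11,9)=11 f(11,11)=1
Σ_s f(11,s) = 1914
P = 1914/2048 = 957/1024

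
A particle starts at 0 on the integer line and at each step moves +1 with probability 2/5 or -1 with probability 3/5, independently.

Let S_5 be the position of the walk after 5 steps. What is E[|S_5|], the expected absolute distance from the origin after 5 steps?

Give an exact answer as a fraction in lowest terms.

Answer: 253/125

Derivation:
S_5 takes values m ≡ 1 (mod 2) with |m| ≤ 5; P(S_5=m) = C(5,(5+m)/2) · (2/5)^((5+m)/2) · (3/5)^((5-m)/2).
Distribution: P(S=-5)=243/3125, P(S=-3)=162/625, P(S=-1)=216/625, P(S=1)=144/625, P(S=3)=48/625, P(S=5)=32/3125
E[|S_5|] = Σ_m |m|·P(S_5=m) = 253/125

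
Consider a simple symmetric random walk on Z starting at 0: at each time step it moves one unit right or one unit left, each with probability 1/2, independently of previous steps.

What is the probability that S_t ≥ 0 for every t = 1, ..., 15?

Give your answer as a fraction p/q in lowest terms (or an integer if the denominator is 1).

Answer: 6435/32768

Derivation:
Let f(t,s) = #length-t paths at position s with S_1..S_t all ≥ 0.
f(t,s) = f(t-1,s-1) + f(t-1,s+1) for s ≥ 0; f(t,s) = 0 for s < 0.
t=0: f(0,0)=1
t=1: f(1,1)=1
t=2: f(2,0)=1 f(2,2)=1
t=3: f(3,1)=2 f(3,3)=1
t=4: f(4,0)=2 f(4,2)=3 f(4,4)=1
t=5: f(5,1)=5 f(5,3)=4 f(5,5)=1
t=6: f(6,0)=5 f(6,2)=9 f(6,4)=5 f(6,6)=1
t=7: f(7,1)=14 f(7,3)=14 f(7,5)=6 f(7,7)=1
t=8: f(8,0)=14 f(8,2)=28 f(8,4)=20 f(8,6)=7 f(8,8)=1
t=9: f(9,1)=42 f(9,3)=48 f(9,5)=27 f(9,7)=8 f(9,9)=1
t=10: f(10,0)=42 f(10,2)=90 f(10,4)=75 f(10,6)=35 f(10,8)=9 f(10,10)=1
t=11: f(11,1)=132 f(11,3)=165 f(11,5)=110 f(11,7)=44 f(11,9)=10 f(11,11)=1
t=12: f(12,0)=132 f(12,2)=297 f(12,4)=275 f(12,6)=154 f(12,8)=54 f(12,10)=11 f(12,12)=1
t=13: f(13,1)=429 f(13,3)=572 f(13,5)=429 f(13,7)=208 f(13,9)=65 f(13,11)=12 f(13,13)=1
t=14: f(14,0)=429 f(14,2)=1001 f(14,4)=1001 f(14,6)=637 f(14,8)=273 f(14,10)=77 f(14,12)=13 f(14,14)=1
t=15: f(15,1)=1430 f(15,3)=2002 f(15,5)=1638 f(15,7)=910 f(15,9)=350 f(15,11)=90 f(15,13)=14 f(15,15)=1
Σ_s f(15,s) = 6435
P = 6435/32768 = 6435/32768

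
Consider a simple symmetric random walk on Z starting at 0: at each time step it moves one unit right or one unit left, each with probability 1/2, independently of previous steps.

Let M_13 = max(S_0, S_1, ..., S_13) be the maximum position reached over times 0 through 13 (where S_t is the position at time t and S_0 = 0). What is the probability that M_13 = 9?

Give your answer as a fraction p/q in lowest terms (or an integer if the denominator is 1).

Answer: 39/4096

Derivation:
Let M_13 = max(S_0,...,S_13). Use the reflection principle: for j ≥ 1, #{paths with M_13 ≥ j} = #{S_13 ≥ j} + #{S_13 ≥ j+1}.
By reflection, #{M_13 ≥ 9} = #{S_13 ≥ 9} + #{S_13 ≥ 10} = 92 + 14 = 106.
#{M_13 ≥ 10} = #{S_13 ≥ 10} + #{S_13 ≥ 11} = 14 + 14 = 28.
#{M_13 = 9} = 106 - 28 = 78.
P(M_13 = 9) = 78/8192 = 39/4096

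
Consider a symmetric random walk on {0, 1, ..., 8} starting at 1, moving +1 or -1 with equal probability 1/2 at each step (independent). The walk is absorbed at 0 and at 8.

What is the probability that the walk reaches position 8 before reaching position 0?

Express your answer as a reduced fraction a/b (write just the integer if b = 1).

Answer: 1/8

Derivation:
Symmetric walk (p = 1/2): the harmonic-function argument gives P(hit 8 before 0 | start at 1) = a/N.
P = 1/8 = 1/8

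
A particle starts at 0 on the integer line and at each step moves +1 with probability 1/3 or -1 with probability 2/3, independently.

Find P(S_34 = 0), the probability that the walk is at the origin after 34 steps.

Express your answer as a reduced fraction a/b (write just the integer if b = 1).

To be at 0 after 34 steps: need exactly 17 steps of +1 and 17 of -1.
Number of such sequences: C(34,17) = 2333606220
Each has probability (1/3)^17 · (2/3)^17 = 131072/16677181699666569
P = 2333606220 · 131072/16677181699666569 = 11328534609920/617673396283947

Answer: 11328534609920/617673396283947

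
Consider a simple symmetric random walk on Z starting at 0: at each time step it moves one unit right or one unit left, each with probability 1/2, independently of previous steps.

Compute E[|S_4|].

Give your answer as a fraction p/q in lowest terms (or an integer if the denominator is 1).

Answer: 3/2

Derivation:
S_4 takes values m ≡ 0 (mod 2) with |m| ≤ 4; P(S_4=m) = C(4,(4+m)/2)/2^4.
Total paths: 2^4 = 16
Distribution: P(S=-4)=1/16, P(S=-2)=4/16, P(S=0)=6/16, P(S=2)=4/16, P(S=4)=1/16
E[|S_4|] = Σ_m |m|·P(S_4=m) = 24/16 = 3/2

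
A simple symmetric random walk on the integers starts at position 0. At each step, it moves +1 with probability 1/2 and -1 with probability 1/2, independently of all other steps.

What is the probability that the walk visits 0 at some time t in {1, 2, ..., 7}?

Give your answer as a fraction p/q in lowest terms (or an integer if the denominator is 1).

Count via complement. Let g(t,s) = #length-t paths at position s with S_1..S_t all ≠ 0.
g(t,s) = g(t-1,s-1) + g(t-1,s+1) for s ≠ 0; g(t,0) = 0.
t=0: g(0,0)=1
t=1: g(1,-1)=1 g(1,1)=1
t=2: g(2,-2)=1 g(2,2)=1
t=3: g(3,-3)=1 g(3,-1)=1 g(3,1)=1 g(3,3)=1
t=4: g(4,-4)=1 g(4,-2)=2 g(4,2)=2 g(4,4)=1
t=5: g(5,-5)=1 g(5,-3)=3 g(5,-1)=2 g(5,1)=2 g(5,3)=3 g(5,5)=1
t=6: g(6,-6)=1 g(6,-4)=4 g(6,-2)=5 g(6,2)=5 g(6,4)=4 g(6,6)=1
t=7: g(7,-7)=1 g(7,-5)=5 g(7,-3)=9 g(7,-1)=5 g(7,1)=5 g(7,3)=9 g(7,5)=5 g(7,7)=1
Paths never hitting 0: Σ_s g(7,s) = 40
Paths hitting 0: 2^7 - 40 = 88
P = 88/128 = 11/16

Answer: 11/16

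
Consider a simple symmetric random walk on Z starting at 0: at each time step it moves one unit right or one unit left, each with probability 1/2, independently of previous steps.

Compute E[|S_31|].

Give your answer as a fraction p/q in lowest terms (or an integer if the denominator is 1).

Answer: 300540195/67108864

Derivation:
S_31 takes values m ≡ 1 (mod 2) with |m| ≤ 31; P(S_31=m) = C(31,(31+m)/2)/2^31.
Total paths: 2^31 = 2147483648
Distribution: P(S=-31)=1/2147483648, P(S=-29)=31/2147483648, P(S=-27)=465/2147483648, P(S=-25)=4495/2147483648, P(S=-23)=31465/2147483648, P(S=-21)=169911/2147483648, P(S=-19)=736281/2147483648, P(S=-17)=2629575/2147483648, P(S=-15)=7888725/2147483648, P(S=-13)=20160075/2147483648, P(S=-11)=44352165/2147483648, P(S=-9)=84672315/2147483648, P(S=-7)=141120525/2147483648, P(S=-5)=206253075/2147483648, P(S=-3)=265182525/2147483648, P(S=-1)=300540195/2147483648, P(S=1)=300540195/2147483648, P(S=3)=265182525/2147483648, P(S=5)=206253075/2147483648, P(S=7)=141120525/2147483648, P(S=9)=84672315/2147483648, P(S=11)=44352165/2147483648, P(S=13)=20160075/2147483648, P(S=15)=7888725/2147483648, P(S=17)=2629575/2147483648, P(S=19)=736281/2147483648, P(S=21)=169911/2147483648, P(S=23)=31465/2147483648, P(S=25)=4495/2147483648, P(S=27)=465/2147483648, P(S=29)=31/2147483648, P(S=31)=1/2147483648
E[|S_31|] = Σ_m |m|·P(S_31=m) = 9617286240/2147483648 = 300540195/67108864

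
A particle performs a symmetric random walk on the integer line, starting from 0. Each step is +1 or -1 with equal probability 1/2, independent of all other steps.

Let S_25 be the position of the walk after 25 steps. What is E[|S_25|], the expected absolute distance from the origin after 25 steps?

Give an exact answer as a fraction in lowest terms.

Answer: 16900975/4194304

Derivation:
S_25 takes values m ≡ 1 (mod 2) with |m| ≤ 25; P(S_25=m) = C(25,(25+m)/2)/2^25.
Total paths: 2^25 = 33554432
Distribution: P(S=-25)=1/33554432, P(S=-23)=25/33554432, P(S=-21)=300/33554432, P(S=-19)=2300/33554432, P(S=-17)=12650/33554432, P(S=-15)=53130/33554432, P(S=-13)=177100/33554432, P(S=-11)=480700/33554432, P(S=-9)=1081575/33554432, P(S=-7)=2042975/33554432, P(S=-5)=3268760/33554432, P(S=-3)=4457400/33554432, P(S=-1)=5200300/33554432, P(S=1)=5200300/33554432, P(S=3)=4457400/33554432, P(S=5)=3268760/33554432, P(S=7)=2042975/33554432, P(S=9)=1081575/33554432, P(S=11)=480700/33554432, P(S=13)=177100/33554432, P(S=15)=53130/33554432, P(S=17)=12650/33554432, P(S=19)=2300/33554432, P(S=21)=300/33554432, P(S=23)=25/33554432, P(S=25)=1/33554432
E[|S_25|] = Σ_m |m|·P(S_25=m) = 135207800/33554432 = 16900975/4194304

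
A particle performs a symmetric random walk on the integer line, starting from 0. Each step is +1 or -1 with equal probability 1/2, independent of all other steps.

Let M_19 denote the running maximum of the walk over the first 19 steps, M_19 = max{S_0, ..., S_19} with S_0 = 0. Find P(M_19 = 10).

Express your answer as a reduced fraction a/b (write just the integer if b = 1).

Let M_19 = max(S_0,...,S_19). Use the reflection principle: for j ≥ 1, #{paths with M_19 ≥ j} = #{S_19 ≥ j} + #{S_19 ≥ j+1}.
By reflection, #{M_19 ≥ 10} = #{S_19 ≥ 10} + #{S_19 ≥ 11} = 5036 + 5036 = 10072.
#{M_19 ≥ 11} = #{S_19 ≥ 11} + #{S_19 ≥ 12} = 5036 + 1160 = 6196.
#{M_19 = 10} = 10072 - 6196 = 3876.
P(M_19 = 10) = 3876/524288 = 969/131072

Answer: 969/131072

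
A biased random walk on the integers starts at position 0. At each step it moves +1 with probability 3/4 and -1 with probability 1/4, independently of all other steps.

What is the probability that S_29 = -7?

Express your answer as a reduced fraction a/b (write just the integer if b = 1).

To reach position -7 after 29 steps: need 11 steps of +1 and 18 steps of -1.
Number of such sequences: C(29,11) = 34597290
Each has probability (3/4)^11 · (1/4)^18 = 177147/288230376151711744
P = 34597290 · 177147/288230376151711744 = 3064403065815/144115188075855872

Answer: 3064403065815/144115188075855872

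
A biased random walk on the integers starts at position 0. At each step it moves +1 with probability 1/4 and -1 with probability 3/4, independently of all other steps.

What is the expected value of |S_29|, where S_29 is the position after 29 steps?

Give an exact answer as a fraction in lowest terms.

S_29 takes values m ≡ 1 (mod 2) with |m| ≤ 29; P(S_29=m) = C(29,(29+m)/2) · (1/4)^((29+m)/2) · (3/4)^((29-m)/2).
Distribution: P(S=-29)=68630377364883/288230376151711744, P(S=-27)=663426981193869/288230376151711744, P(S=-25)=1547996289452361/144115188075855872, P(S=-23)=4643988868357083/144115188075855872, P(S=-21)=20123951762880693/288230376151711744, P(S=-19)=33539919604801155/288230376151711744, P(S=-17)=11179973201600385/72057594037927936, P(S=-15)=12244732554133755/72057594037927936, P(S=-13)=44897352698490435/288230376151711744, P(S=-11)=34920163209937005/288230376151711744, P(S=-9)=11640054403312335/144115188075855872, P(S=-7)=6701849504937405/144115188075855872, P(S=-5)=6701849504937405/288230376151711744, P(S=-3)=2921319014972715/288230376151711744, P(S=-1)=139110429284415/36028797018963968, P(S=1)=46370143094805/36028797018963968, P(S=3)=108197000554545/288230376151711744, P(S=5)=27579627592335/288230376151711744, P(S=7)=3064403065815/144115188075855872, P(S=9)=591376030245/144115188075855872, P(S=11)=197125343415/288230376151711744, P(S=13)=28160763345/288230376151711744, P(S=15)=853356465/72057594037927936, P(S=17)=86572395/72057594037927936, P(S=19)=28857465/288230376151711744, P(S=21)=1923831/288230376151711744, P(S=23)=49329/144115188075855872, P(S=25)=1827/144115188075855872, P(S=27)=87/288230376151711744, P(S=29)=1/288230376151711744
E[|S_29|] = Σ_m |m|·P(S_29=m) = 130659988496489167/9007199254740992

Answer: 130659988496489167/9007199254740992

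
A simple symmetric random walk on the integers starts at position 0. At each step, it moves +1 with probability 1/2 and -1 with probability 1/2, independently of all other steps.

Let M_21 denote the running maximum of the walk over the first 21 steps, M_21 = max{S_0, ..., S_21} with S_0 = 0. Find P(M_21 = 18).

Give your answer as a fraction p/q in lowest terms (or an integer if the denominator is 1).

Answer: 21/2097152

Derivation:
Let M_21 = max(S_0,...,S_21). Use the reflection principle: for j ≥ 1, #{paths with M_21 ≥ j} = #{S_21 ≥ j} + #{S_21 ≥ j+1}.
By reflection, #{M_21 ≥ 18} = #{S_21 ≥ 18} + #{S_21 ≥ 19} = 22 + 22 = 44.
#{M_21 ≥ 19} = #{S_21 ≥ 19} + #{S_21 ≥ 20} = 22 + 1 = 23.
#{M_21 = 18} = 44 - 23 = 21.
P(M_21 = 18) = 21/2097152 = 21/2097152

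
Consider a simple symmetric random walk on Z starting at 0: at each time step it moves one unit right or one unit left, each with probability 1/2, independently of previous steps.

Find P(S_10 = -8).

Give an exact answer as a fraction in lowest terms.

To reach position -8 after 10 steps: need 1 step of +1 and 9 of -1.
Favorable paths: C(10,1) = 10
Total paths: 2^10 = 1024
P = 10/1024 = 5/512

Answer: 5/512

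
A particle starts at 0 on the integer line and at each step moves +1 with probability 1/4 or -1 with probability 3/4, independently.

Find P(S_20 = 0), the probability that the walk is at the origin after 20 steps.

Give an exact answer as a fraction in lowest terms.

To be at 0 after 20 steps: need exactly 10 steps of +1 and 10 of -1.
Number of such sequences: C(20,10) = 184756
Each has probability (1/4)^10 · (3/4)^10 = 59049/1099511627776
P = 184756 · 59049/1099511627776 = 2727414261/274877906944

Answer: 2727414261/274877906944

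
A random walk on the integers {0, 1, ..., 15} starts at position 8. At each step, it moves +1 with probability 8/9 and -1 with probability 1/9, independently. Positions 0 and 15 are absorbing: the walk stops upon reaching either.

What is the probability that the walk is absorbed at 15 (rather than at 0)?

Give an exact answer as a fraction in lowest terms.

Answer: 5026338570240/5026338869833

Derivation:
Biased walk: p = 8/9, q = 1/9, r = q/p = 1/8
Gambler's ruin: P(hit 15 before 0 | start at 8) = (1 - r^a)/(1 - r^N)
r^8 = 1/16777216; r^15 = 1/35184372088832
P = (1 - 1/16777216) / (1 - 1/35184372088832) = 16777215/16777216 / 35184372088831/35184372088832 = 5026338570240/5026338869833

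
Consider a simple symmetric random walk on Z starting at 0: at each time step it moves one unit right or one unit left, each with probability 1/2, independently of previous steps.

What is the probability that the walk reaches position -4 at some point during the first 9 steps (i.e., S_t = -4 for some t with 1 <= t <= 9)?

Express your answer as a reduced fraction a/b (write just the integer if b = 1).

Answer: 23/128

Derivation:
Count via complement. Let g(t,s) = #length-t paths at position s with S_1..S_t all ≠ -4.
g(t,s) = g(t-1,s-1) + g(t-1,s+1) for s ≠ -4; g(t,-4) = 0.
t=0: g(0,0)=1
t=1: g(1,-1)=1 g(1,1)=1
t=2: g(2,-2)=1 g(2,0)=2 g(2,2)=1
t=3: g(3,-3)=1 g(3,-1)=3 g(3,1)=3 g(3,3)=1
t=4: g(4,-2)=4 g(4,0)=6 g(4,2)=4 g(4,4)=1
t=5: g(5,-3)=4 g(5,-1)=10 g(5,1)=10 g(5,3)=5 g(5,5)=1
t=6: g(6,-2)=14 g(6,0)=20 g(6,2)=15 g(6,4)=6 g(6,6)=1
t=7: g(7,-3)=14 g(7,-1)=34 g(7,1)=35 g(7,3)=21 g(7,5)=7 g(7,7)=1
t=8: g(8,-2)=48 g(8,0)=69 g(8,2)=56 g(8,4)=28 g(8,6)=8 g(8,8)=1
t=9: g(9,-3)=48 g(9,-1)=117 g(9,1)=125 g(9,3)=84 g(9,5)=36 g(9,7)=9 g(9,9)=1
Paths never hitting -4: Σ_s g(9,s) = 420
Paths hitting -4: 2^9 - 420 = 92
P = 92/512 = 23/128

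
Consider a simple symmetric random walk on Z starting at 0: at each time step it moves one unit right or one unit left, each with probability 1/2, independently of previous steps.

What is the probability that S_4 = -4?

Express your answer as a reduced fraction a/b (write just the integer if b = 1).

To reach position -4 after 4 steps: need 0 steps of +1 and 4 of -1.
Favorable paths: C(4,0) = 1
Total paths: 2^4 = 16
P = 1/16 = 1/16

Answer: 1/16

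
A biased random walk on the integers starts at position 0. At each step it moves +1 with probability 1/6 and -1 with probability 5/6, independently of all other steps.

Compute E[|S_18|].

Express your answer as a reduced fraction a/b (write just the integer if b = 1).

Answer: 16927940164639/1410554953728

Derivation:
S_18 takes values m ≡ 0 (mod 2) with |m| ≤ 18; P(S_18=m) = C(18,(18+m)/2) · (1/6)^((18+m)/2) · (5/6)^((18-m)/2).
Distribution: P(S=-18)=3814697265625/101559956668416, P(S=-16)=762939453125/5642219814912, P(S=-14)=2593994140625/11284439629824, P(S=-12)=518798828125/2115832430592, P(S=-10)=518798828125/2821109907456, P(S=-8)=145263671875/1410554953728, P(S=-6)=377685546875/8463329722368, P(S=-4)=10791015625/705277476864, P(S=-2)=23740234375/5642219814912, P(S=0)=23740234375/25389989167104, P(S=2)=949609375/5642219814912, P(S=4)=17265625/705277476864, P(S=6)=24171875/8463329722368, P(S=8)=371875/1410554953728, P(S=10)=53125/2821109907456, P(S=12)=2125/2115832430592, P(S=14)=425/11284439629824, P(S=16)=5/5642219814912, P(S=18)=1/101559956668416
E[|S_18|] = Σ_m |m|·P(S_18=m) = 16927940164639/1410554953728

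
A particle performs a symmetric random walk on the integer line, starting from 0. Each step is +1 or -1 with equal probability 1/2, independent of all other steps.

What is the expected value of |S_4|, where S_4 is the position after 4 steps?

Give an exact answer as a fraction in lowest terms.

Answer: 3/2

Derivation:
S_4 takes values m ≡ 0 (mod 2) with |m| ≤ 4; P(S_4=m) = C(4,(4+m)/2)/2^4.
Total paths: 2^4 = 16
Distribution: P(S=-4)=1/16, P(S=-2)=4/16, P(S=0)=6/16, P(S=2)=4/16, P(S=4)=1/16
E[|S_4|] = Σ_m |m|·P(S_4=m) = 24/16 = 3/2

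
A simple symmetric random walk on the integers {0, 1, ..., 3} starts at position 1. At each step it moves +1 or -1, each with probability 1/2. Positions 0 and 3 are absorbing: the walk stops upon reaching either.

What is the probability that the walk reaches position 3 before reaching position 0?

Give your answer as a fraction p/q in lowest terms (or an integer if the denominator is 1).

Symmetric walk (p = 1/2): the harmonic-function argument gives P(hit 3 before 0 | start at 1) = a/N.
P = 1/3 = 1/3

Answer: 1/3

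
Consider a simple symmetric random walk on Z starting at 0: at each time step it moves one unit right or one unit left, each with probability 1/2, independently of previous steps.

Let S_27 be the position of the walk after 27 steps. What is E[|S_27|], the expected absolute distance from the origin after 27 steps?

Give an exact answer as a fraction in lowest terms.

Answer: 35102025/8388608

Derivation:
S_27 takes values m ≡ 1 (mod 2) with |m| ≤ 27; P(S_27=m) = C(27,(27+m)/2)/2^27.
Total paths: 2^27 = 134217728
Distribution: P(S=-27)=1/134217728, P(S=-25)=27/134217728, P(S=-23)=351/134217728, P(S=-21)=2925/134217728, P(S=-19)=17550/134217728, P(S=-17)=80730/134217728, P(S=-15)=296010/134217728, P(S=-13)=888030/134217728, P(S=-11)=2220075/134217728, P(S=-9)=4686825/134217728, P(S=-7)=8436285/134217728, P(S=-5)=13037895/134217728, P(S=-3)=17383860/134217728, P(S=-1)=20058300/134217728, P(S=1)=20058300/134217728, P(S=3)=17383860/134217728, P(S=5)=13037895/134217728, P(S=7)=8436285/134217728, P(S=9)=4686825/134217728, P(S=11)=2220075/134217728, P(S=13)=888030/134217728, P(S=15)=296010/134217728, P(S=17)=80730/134217728, P(S=19)=17550/134217728, P(S=21)=2925/134217728, P(S=23)=351/134217728, P(S=25)=27/134217728, P(S=27)=1/134217728
E[|S_27|] = Σ_m |m|·P(S_27=m) = 561632400/134217728 = 35102025/8388608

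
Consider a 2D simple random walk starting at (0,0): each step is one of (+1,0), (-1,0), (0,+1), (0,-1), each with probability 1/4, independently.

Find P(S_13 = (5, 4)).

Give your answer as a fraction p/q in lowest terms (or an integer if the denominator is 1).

Let h be the number of horizontal steps (so 13-h are vertical). To end at (5,4) need (h+5)/2 right-steps and ((13-h)+4)/2 up-steps.
Sum over h with 5 ≤ h ≤ 9, h ≡ 1 (mod 2), 13-h ≡ 0 (mod 2):
h=5: C(13,5)·C(5,5)·C(8,6) = 1287·1·28 = 36036
h=7: C(13,7)·C(7,6)·C(6,5) = 1716·7·6 = 72072
h=9: C(13,9)·C(9,7)·C(4,4) = 715·36·1 = 25740
Total favorable: 133848
Total paths: 4^13 = 67108864
P = 133848/67108864 = 16731/8388608

Answer: 16731/8388608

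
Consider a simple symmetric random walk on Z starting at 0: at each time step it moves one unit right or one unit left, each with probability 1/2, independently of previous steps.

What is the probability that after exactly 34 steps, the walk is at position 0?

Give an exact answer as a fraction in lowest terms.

Answer: 583401555/4294967296

Derivation:
To return to 0 after 34 steps: need exactly 17 steps of +1 and 17 of -1.
Favorable paths: C(34,17) = 2333606220
Total paths: 2^34 = 17179869184
P = 2333606220/17179869184 = 583401555/4294967296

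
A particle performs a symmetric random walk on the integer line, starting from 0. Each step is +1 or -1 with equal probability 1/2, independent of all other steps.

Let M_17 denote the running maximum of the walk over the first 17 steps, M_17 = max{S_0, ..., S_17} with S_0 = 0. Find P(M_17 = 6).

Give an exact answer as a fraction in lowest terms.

Answer: 1547/32768

Derivation:
Let M_17 = max(S_0,...,S_17). Use the reflection principle: for j ≥ 1, #{paths with M_17 ≥ j} = #{S_17 ≥ j} + #{S_17 ≥ j+1}.
By reflection, #{M_17 ≥ 6} = #{S_17 ≥ 6} + #{S_17 ≥ 7} = 9402 + 9402 = 18804.
#{M_17 ≥ 7} = #{S_17 ≥ 7} + #{S_17 ≥ 8} = 9402 + 3214 = 12616.
#{M_17 = 6} = 18804 - 12616 = 6188.
P(M_17 = 6) = 6188/131072 = 1547/32768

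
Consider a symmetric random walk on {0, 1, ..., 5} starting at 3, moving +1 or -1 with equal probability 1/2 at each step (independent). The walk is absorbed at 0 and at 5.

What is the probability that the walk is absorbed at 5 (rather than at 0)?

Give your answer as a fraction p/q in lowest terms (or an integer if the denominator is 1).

Answer: 3/5

Derivation:
Symmetric walk (p = 1/2): the harmonic-function argument gives P(hit 5 before 0 | start at 3) = a/N.
P = 3/5 = 3/5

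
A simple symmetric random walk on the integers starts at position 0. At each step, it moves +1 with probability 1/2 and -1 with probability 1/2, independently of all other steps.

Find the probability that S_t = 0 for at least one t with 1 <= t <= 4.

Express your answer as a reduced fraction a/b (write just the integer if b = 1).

Answer: 5/8

Derivation:
Count via complement. Let g(t,s) = #length-t paths at position s with S_1..S_t all ≠ 0.
g(t,s) = g(t-1,s-1) + g(t-1,s+1) for s ≠ 0; g(t,0) = 0.
t=0: g(0,0)=1
t=1: g(1,-1)=1 g(1,1)=1
t=2: g(2,-2)=1 g(2,2)=1
t=3: g(3,-3)=1 g(3,-1)=1 g(3,1)=1 g(3,3)=1
t=4: g(4,-4)=1 g(4,-2)=2 g(4,2)=2 g(4,4)=1
Paths never hitting 0: Σ_s g(4,s) = 6
Paths hitting 0: 2^4 - 6 = 10
P = 10/16 = 5/8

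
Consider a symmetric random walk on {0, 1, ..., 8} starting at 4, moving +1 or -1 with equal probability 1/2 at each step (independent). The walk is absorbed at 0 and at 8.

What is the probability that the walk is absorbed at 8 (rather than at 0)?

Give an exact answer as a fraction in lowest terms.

Answer: 1/2

Derivation:
Symmetric walk (p = 1/2): the harmonic-function argument gives P(hit 8 before 0 | start at 4) = a/N.
P = 4/8 = 1/2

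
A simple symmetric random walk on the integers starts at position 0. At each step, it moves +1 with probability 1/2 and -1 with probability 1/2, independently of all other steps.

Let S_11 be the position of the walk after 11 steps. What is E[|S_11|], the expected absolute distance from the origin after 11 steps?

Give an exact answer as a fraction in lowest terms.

S_11 takes values m ≡ 1 (mod 2) with |m| ≤ 11; P(S_11=m) = C(11,(11+m)/2)/2^11.
Total paths: 2^11 = 2048
Distribution: P(S=-11)=1/2048, P(S=-9)=11/2048, P(S=-7)=55/2048, P(S=-5)=165/2048, P(S=-3)=330/2048, P(S=-1)=462/2048, P(S=1)=462/2048, P(S=3)=330/2048, P(S=5)=165/2048, P(S=7)=55/2048, P(S=9)=11/2048, P(S=11)=1/2048
E[|S_11|] = Σ_m |m|·P(S_11=m) = 5544/2048 = 693/256

Answer: 693/256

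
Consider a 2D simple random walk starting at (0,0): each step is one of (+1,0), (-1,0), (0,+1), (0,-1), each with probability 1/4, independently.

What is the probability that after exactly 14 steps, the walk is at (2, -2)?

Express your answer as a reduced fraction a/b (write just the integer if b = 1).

Answer: 429429/16777216

Derivation:
Let h be the number of horizontal steps (so 14-h are vertical). To end at (2,-2) need (h+2)/2 right-steps and ((14-h)-2)/2 up-steps.
Sum over h with 2 ≤ h ≤ 12, h ≡ 0 (mod 2), 14-h ≡ 0 (mod 2):
h=2: C(14,2)·C(2,2)·C(12,5) = 91·1·792 = 72072
h=4: C(14,4)·C(4,3)·C(10,4) = 1001·4·210 = 840840
h=6: C(14,6)·C(6,4)·C(8,3) = 3003·15·56 = 2522520
h=8: C(14,8)·C(8,5)·C(6,2) = 3003·56·15 = 2522520
h=10: C(14,10)·C(10,6)·C(4,1) = 1001·210·4 = 840840
h=12: C(14,12)·C(12,7)·C(2,0) = 91·792·1 = 72072
Total favorable: 6870864
Total paths: 4^14 = 268435456
P = 6870864/268435456 = 429429/16777216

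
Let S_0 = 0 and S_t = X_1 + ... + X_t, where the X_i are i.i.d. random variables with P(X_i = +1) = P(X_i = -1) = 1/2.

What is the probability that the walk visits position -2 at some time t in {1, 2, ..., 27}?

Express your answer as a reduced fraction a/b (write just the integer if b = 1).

Count via complement. Let g(t,s) = #length-t paths at position s with S_1..S_t all ≠ -2.
g(t,s) = g(t-1,s-1) + g(t-1,s+1) for s ≠ -2; g(t,-2) = 0.
t=0: g(0,0)=1
t=1: g(1,-1)=1 g(1,1)=1
t=2: g(2,0)=2 g(2,2)=1
t=3: g(3,-1)=2 g(3,1)=3 g(3,3)=1
t=4: g(4,0)=5 g(4,2)=4 g(4,4)=1
t=5: g(5,-1)=5 g(5,1)=9 g(5,3)=5 g(5,5)=1
t=6: g(6,0)=14 g(6,2)=14 g(6,4)=6 g(6,6)=1
t=7: g(7,-1)=14 g(7,1)=28 g(7,3)=20 g(7,5)=7 g(7,7)=1
t=8: g(8,0)=42 g(8,2)=48 g(8,4)=27 g(8,6)=8 g(8,8)=1
t=9: g(9,-1)=42 g(9,1)=90 g(9,3)=75 g(9,5)=35 g(9,7)=9 g(9,9)=1
t=10: g(10,0)=132 g(10,2)=165 g(10,4)=110 g(10,6)=44 g(10,8)=10 g(10,10)=1
t=11: g(11,-1)=132 g(11,1)=297 g(11,3)=275 g(11,5)=154 g(11,7)=54 g(11,9)=11 g(11,11)=1
t=12: g(12,0)=429 g(12,2)=572 g(12,4)=429 g(12,6)=208 g(12,8)=65 g(12,10)=12 g(12,12)=1
t=13: g(13,-1)=429 g(13,1)=1001 g(13,3)=1001 g(13,5)=637 g(13,7)=273 g(13,9)=77 g(13,11)=13 g(13,13)=1
t=14: g(14,0)=1430 g(14,2)=2002 g(14,4)=1638 g(14,6)=910 g(14,8)=350 g(14,10)=90 g(14,12)=14 g(14,14)=1
t=15: g(15,-1)=1430 g(15,1)=3432 g(15,3)=3640 g(15,5)=2548 g(15,7)=1260 g(15,9)=440 g(15,11)=104 g(15,13)=15 g(15,15)=1
t=16: g(16,0)=4862 g(16,2)=7072 g(16,4)=6188 g(16,6)=3808 g(16,8)=1700 g(16,10)=544 g(16,12)=119 g(16,14)=16 g(16,16)=1
t=17: g(17,-1)=4862 g(17,1)=11934 g(17,3)=13260 g(17,5)=9996 g(17,7)=5508 g(17,9)=2244 g(17,11)=663 g(17,13)=135 g(17,15)=17 g(17,17)=1
t=18: g(18,0)=16796 g(18,2)=25194 g(18,4)=23256 g(18,6)=15504 g(18,8)=7752 g(18,10)=2907 g(18,12)=798 g(18,14)=152 g(18,16)=18 g(18,18)=1
t=19: g(19,-1)=16796 g(19,1)=41990 g(19,3)=48450 g(19,5)=38760 g(19,7)=23256 g(19,9)=10659 g(19,11)=3705 g(19,13)=950 g(19,15)=170 g(19,17)=19 g(19,19)=1
t=20: g(20,0)=58786 g(20,2)=90440 g(20,4)=87210 g(20,6)=62016 g(20,8)=33915 g(20,10)=14364 g(20,12)=4655 g(20,14)=1120 g(20,16)=189 g(20,18)=20 g(20,20)=1
t=21: g(21,-1)=58786 g(21,1)=149226 g(21,3)=177650 g(21,5)=149226 g(21,7)=95931 g(21,9)=48279 g(21,11)=19019 g(21,13)=5775 g(21,15)=1309 g(21,17)=209 g(21,19)=21 g(21,21)=1
t=22: g(22,0)=208012 g(22,2)=326876 g(22,4)=326876 g(22,6)=245157 g(22,8)=144210 g(22,10)=67298 g(22,12)=24794 g(22,14)=7084 g(22,16)=1518 g(22,18)=230 g(22,20)=22 g(22,22)=1
t=23: g(23,-1)=208012 g(23,1)=534888 g(23,3)=653752 g(23,5)=572033 g(23,7)=389367 g(23,9)=211508 g(23,11)=92092 g(23,13)=31878 g(23,15)=8602 g(23,17)=1748 g(23,19)=252 g(23,21)=23 g(23,23)=1
t=24: g(24,0)=742900 g(24,2)=1188640 g(24,4)=1225785 g(24,6)=961400 g(24,8)=600875 g(24,10)=303600 g(24,12)=123970 g(24,14)=40480 g(24,16)=10350 g(24,18)=2000 g(24,20)=275 g(24,22)=24 g(24,24)=1
t=25: g(25,-1)=742900 g(25,1)=1931540 g(25,3)=2414425 g(25,5)=2187185 g(25,7)=1562275 g(25,9)=904475 g(25,11)=427570 g(25,13)=164450 g(25,15)=50830 g(25,17)=12350 g(25,19)=2275 g(25,21)=299 g(25,23)=25 g(25,25)=1
t=26: g(26,0)=2674440 g(26,2)=4345965 g(26,4)=4601610 g(26,6)=3749460 g(26,8)=2466750 g(26,10)=1332045 g(26,12)=592020 g(26,14)=215280 g(26,16)=63180 g(26,18)=14625 g(26,20)=2574 g(26,22)=324 g(26,24)=26 g(26,26)=1
t=27: g(27,-1)=2674440 g(27,1)=7020405 g(27,3)=8947575 g(27,5)=8351070 g(27,7)=6216210 g(27,9)=3798795 g(27,11)=1924065 g(27,13)=807300 g(27,15)=278460 g(27,17)=77805 g(27,19)=17199 g(27,21)=2898 g(27,23)=350 g(27,25)=27 g(27,27)=1
Paths never hitting -2: Σ_s g(27,s) = 40116600
Paths hitting -2: 2^27 - 40116600 = 94101128
P = 94101128/134217728 = 11762641/16777216

Answer: 11762641/16777216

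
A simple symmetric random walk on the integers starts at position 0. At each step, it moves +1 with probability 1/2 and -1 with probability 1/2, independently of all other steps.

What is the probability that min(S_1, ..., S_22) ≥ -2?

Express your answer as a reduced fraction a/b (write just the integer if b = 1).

Let f(t,s) = #length-t paths at position s with S_1..S_t all ≥ -2.
f(t,s) = f(t-1,s-1) + f(t-1,s+1) for s ≥ -2; f(t,s) = 0 for s < -2.
t=0: f(0,0)=1
t=1: f(1,-1)=1 f(1,1)=1
t=2: f(2,-2)=1 f(2,0)=2 f(2,2)=1
t=3: f(3,-1)=3 f(3,1)=3 f(3,3)=1
t=4: f(4,-2)=3 f(4,0)=6 f(4,2)=4 f(4,4)=1
t=5: f(5,-1)=9 f(5,1)=10 f(5,3)=5 f(5,5)=1
t=6: f(6,-2)=9 f(6,0)=19 f(6,2)=15 f(6,4)=6 f(6,6)=1
t=7: f(7,-1)=28 f(7,1)=34 f(7,3)=21 f(7,5)=7 f(7,7)=1
t=8: f(8,-2)=28 f(8,0)=62 f(8,2)=55 f(8,4)=28 f(8,6)=8 f(8,8)=1
t=9: f(9,-1)=90 f(9,1)=117 f(9,3)=83 f(9,5)=36 f(9,7)=9 f(9,9)=1
t=10: f(10,-2)=90 f(10,0)=207 f(10,2)=200 f(10,4)=119 f(10,6)=45 f(10,8)=10 f(10,10)=1
t=11: f(11,-1)=297 f(11,1)=407 f(11,3)=319 f(11,5)=164 f(11,7)=55 f(11,9)=11 f(11,11)=1
t=12: f(12,-2)=297 f(12,0)=704 f(12,2)=726 f(12,4)=483 f(12,6)=219 f(12,8)=66 f(12,10)=12 f(12,12)=1
t=13: f(13,-1)=1001 f(13,1)=1430 f(13,3)=1209 f(13,5)=702 f(13,7)=285 f(13,9)=78 f(13,11)=13 f(13,13)=1
t=14: f(14,-2)=1001 f(14,0)=2431 f(14,2)=2639 f(14,4)=1911 f(14,6)=987 f(14,8)=363 f(14,10)=91 f(14,12)=14 f(14,14)=1
t=15: f(15,-1)=3432 f(15,1)=5070 f(15,3)=4550 f(15,5)=2898 f(15,7)=1350 f(15,9)=454 f(15,11)=105 f(15,13)=15 f(15,15)=1
t=16: f(16,-2)=3432 f(16,0)=8502 f(16,2)=9620 f(16,4)=7448 f(16,6)=4248 f(16,8)=1804 f(16,10)=559 f(16,12)=120 f(16,14)=16 f(16,16)=1
t=17: f(17,-1)=11934 f(17,1)=18122 f(17,3)=17068 f(17,5)=11696 f(17,7)=6052 f(17,9)=2363 f(17,11)=679 f(17,13)=136 f(17,15)=17 f(17,17)=1
t=18: f(18,-2)=11934 f(18,0)=30056 f(18,2)=35190 f(18,4)=28764 f(18,6)=17748 f(18,8)=8415 f(18,10)=3042 f(18,12)=815 f(18,14)=153 f(18,16)=18 f(18,18)=1
t=19: f(19,-1)=41990 f(19,1)=65246 f(19,3)=63954 f(19,5)=46512 f(19,7)=26163 f(19,9)=11457 f(19,11)=3857 f(19,13)=968 f(19,15)=171 f(19,17)=19 f(19,19)=1
t=20: f(20,-2)=41990 f(20,0)=107236 f(20,2)=129200 f(20,4)=110466 f(20,6)=72675 f(20,8)=37620 f(20,10)=15314 f(20,12)=4825 f(20,14)=1139 f(20,16)=190 f(20,18)=20 f(20,20)=1
t=21: f(21,-1)=149226 f(21,1)=236436 f(21,3)=239666 f(21,5)=183141 f(21,7)=110295 f(21,9)=52934 f(21,11)=20139 f(21,13)=5964 f(21,15)=1329 f(21,17)=210 f(21,19)=21 f(21,21)=1
t=22: f(22,-2)=149226 f(22,0)=385662 f(22,2)=476102 f(22,4)=422807 f(22,6)=293436 f(22,8)=163229 f(22,10)=73073 f(22,12)=26103 f(22,14)=7293 f(22,16)=1539 f(22,18)=231 f(22,20)=22 f(22,22)=1
Σ_s f(22,s) = 1998724
P = 1998724/4194304 = 499681/1048576

Answer: 499681/1048576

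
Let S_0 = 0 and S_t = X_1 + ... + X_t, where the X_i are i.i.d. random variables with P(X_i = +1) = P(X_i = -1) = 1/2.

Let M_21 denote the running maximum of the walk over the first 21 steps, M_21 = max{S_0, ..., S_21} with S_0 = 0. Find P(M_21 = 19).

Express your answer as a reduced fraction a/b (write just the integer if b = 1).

Answer: 21/2097152

Derivation:
Let M_21 = max(S_0,...,S_21). Use the reflection principle: for j ≥ 1, #{paths with M_21 ≥ j} = #{S_21 ≥ j} + #{S_21 ≥ j+1}.
By reflection, #{M_21 ≥ 19} = #{S_21 ≥ 19} + #{S_21 ≥ 20} = 22 + 1 = 23.
#{M_21 ≥ 20} = #{S_21 ≥ 20} + #{S_21 ≥ 21} = 1 + 1 = 2.
#{M_21 = 19} = 23 - 2 = 21.
P(M_21 = 19) = 21/2097152 = 21/2097152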